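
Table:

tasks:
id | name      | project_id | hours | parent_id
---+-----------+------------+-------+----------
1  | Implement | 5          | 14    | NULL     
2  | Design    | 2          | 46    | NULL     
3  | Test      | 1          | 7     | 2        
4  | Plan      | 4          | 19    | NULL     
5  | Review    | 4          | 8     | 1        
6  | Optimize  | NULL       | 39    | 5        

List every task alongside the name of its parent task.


This is a self-join: tasks is joined to a second copy of itself, matching each row's parent_id to another row's id. Use LEFT JOIN so rows with parent_id=NULL are kept.
  - task 1 (Implement): parent_id=NULL -> NULL
  - task 2 (Design): parent_id=NULL -> NULL
  - task 3 (Test): parent_id=2 -> Design
  - task 4 (Plan): parent_id=NULL -> NULL
  - task 5 (Review): parent_id=1 -> Implement
  - task 6 (Optimize): parent_id=5 -> Review

SQL:
SELECT a.name AS item, b.name AS parent
FROM tasks a
LEFT JOIN tasks b ON a.parent_id = b.id

Result:
item      | parent   
----------+----------
Implement | NULL     
Design    | NULL     
Test      | Design   
Plan      | NULL     
Review    | Implement
Optimize  | Review   


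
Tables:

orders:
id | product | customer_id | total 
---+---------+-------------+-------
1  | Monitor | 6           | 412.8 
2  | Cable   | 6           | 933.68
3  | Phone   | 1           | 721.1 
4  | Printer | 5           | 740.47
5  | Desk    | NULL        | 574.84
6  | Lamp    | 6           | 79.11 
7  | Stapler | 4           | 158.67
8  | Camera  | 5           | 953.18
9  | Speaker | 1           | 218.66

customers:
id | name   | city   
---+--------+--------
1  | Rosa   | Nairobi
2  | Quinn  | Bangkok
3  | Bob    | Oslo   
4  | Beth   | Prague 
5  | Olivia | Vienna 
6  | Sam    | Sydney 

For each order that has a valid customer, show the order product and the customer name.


INNER JOIN keeps only orders rows whose customer_id matches an id in customers. Walk through each order:
  - order 1 (Monitor): customer_id=6 -> matches Sam
  - order 2 (Cable): customer_id=6 -> matches Sam
  - order 3 (Phone): customer_id=1 -> matches Rosa
  - order 4 (Printer): customer_id=5 -> matches Olivia
  - order 5 (Desk): customer_id=NULL, no match -> dropped
  - order 6 (Lamp): customer_id=6 -> matches Sam
  - order 7 (Stapler): customer_id=4 -> matches Beth
  - order 8 (Camera): customer_id=5 -> matches Olivia
  - order 9 (Speaker): customer_id=1 -> matches Rosa
So 1 of 9 rows is dropped.

SQL:
SELECT a.product, b.name AS customer
FROM orders a
INNER JOIN customers b ON a.customer_id = b.id

Result:
product | customer
--------+---------
Monitor | Sam     
Cable   | Sam     
Phone   | Rosa    
Printer | Olivia  
Lamp    | Sam     
Stapler | Beth    
Camera  | Olivia  
Speaker | Rosa    


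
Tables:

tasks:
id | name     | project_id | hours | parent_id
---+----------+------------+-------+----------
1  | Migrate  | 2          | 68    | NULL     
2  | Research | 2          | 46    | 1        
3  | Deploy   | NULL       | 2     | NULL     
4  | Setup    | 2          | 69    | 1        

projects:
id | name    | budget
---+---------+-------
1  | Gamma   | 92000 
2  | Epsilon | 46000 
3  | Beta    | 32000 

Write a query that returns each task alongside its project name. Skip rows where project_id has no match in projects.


INNER JOIN keeps only tasks rows whose project_id matches an id in projects. Walk through each task:
  - task 1 (Migrate): project_id=2 -> matches Epsilon
  - task 2 (Research): project_id=2 -> matches Epsilon
  - task 3 (Deploy): project_id=NULL, no match -> dropped
  - task 4 (Setup): project_id=2 -> matches Epsilon
So 1 of 4 rows is dropped.

SQL:
SELECT a.name, b.name AS project
FROM tasks a
INNER JOIN projects b ON a.project_id = b.id

Result:
name     | project
---------+--------
Migrate  | Epsilon
Research | Epsilon
Setup    | Epsilon


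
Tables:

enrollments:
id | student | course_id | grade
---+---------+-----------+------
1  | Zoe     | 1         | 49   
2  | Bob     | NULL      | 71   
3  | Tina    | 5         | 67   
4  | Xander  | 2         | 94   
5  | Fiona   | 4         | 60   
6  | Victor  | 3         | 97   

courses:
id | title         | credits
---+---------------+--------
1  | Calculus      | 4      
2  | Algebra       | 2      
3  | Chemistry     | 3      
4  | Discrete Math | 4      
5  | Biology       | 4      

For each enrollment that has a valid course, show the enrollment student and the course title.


INNER JOIN keeps only enrollments rows whose course_id matches an id in courses. Walk through each enrollment:
  - enrollment 1 (Zoe): course_id=1 -> matches Calculus
  - enrollment 2 (Bob): course_id=NULL, no match -> dropped
  - enrollment 3 (Tina): course_id=5 -> matches Biology
  - enrollment 4 (Xander): course_id=2 -> matches Algebra
  - enrollment 5 (Fiona): course_id=4 -> matches Discrete Math
  - enrollment 6 (Victor): course_id=3 -> matches Chemistry
So 1 of 6 rows is dropped.

SQL:
SELECT a.student, b.title AS course
FROM enrollments a
INNER JOIN courses b ON a.course_id = b.id

Result:
student | course       
--------+--------------
Zoe     | Calculus     
Tina    | Biology      
Xander  | Algebra      
Fiona   | Discrete Math
Victor  | Chemistry    


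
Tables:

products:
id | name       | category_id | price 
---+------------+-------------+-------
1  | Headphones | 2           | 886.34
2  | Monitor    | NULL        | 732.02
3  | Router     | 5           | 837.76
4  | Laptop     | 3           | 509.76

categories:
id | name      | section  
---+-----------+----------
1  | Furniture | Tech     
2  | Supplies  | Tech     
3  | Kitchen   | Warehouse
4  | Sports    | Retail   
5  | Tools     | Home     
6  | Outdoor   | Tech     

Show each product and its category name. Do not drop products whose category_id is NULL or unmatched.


LEFT JOIN keeps every row from products (the left table); where category_id has no match in categories, the category columns become NULL. Walk through each product:
  - product 1 (Headphones): category_id=2 -> matches Supplies
  - product 2 (Monitor): category_id=NULL, no match -> kept with NULL
  - product 3 (Router): category_id=5 -> matches Tools
  - product 4 (Laptop): category_id=3 -> matches Kitchen
All 4 rows appear; 1 has NULL category.

SQL:
SELECT a.name, b.name AS category
FROM products a
LEFT JOIN categories b ON a.category_id = b.id

Result:
name       | category
-----------+---------
Headphones | Supplies
Monitor    | NULL    
Router     | Tools   
Laptop     | Kitchen 


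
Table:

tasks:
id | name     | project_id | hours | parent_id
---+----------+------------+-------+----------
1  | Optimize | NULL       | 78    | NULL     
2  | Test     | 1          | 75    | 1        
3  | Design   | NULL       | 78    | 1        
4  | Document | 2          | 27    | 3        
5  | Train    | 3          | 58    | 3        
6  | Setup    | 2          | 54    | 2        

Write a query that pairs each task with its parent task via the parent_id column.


This is a self-join: tasks is joined to a second copy of itself, matching each row's parent_id to another row's id. Use LEFT JOIN so rows with parent_id=NULL are kept.
  - task 1 (Optimize): parent_id=NULL -> NULL
  - task 2 (Test): parent_id=1 -> Optimize
  - task 3 (Design): parent_id=1 -> Optimize
  - task 4 (Document): parent_id=3 -> Design
  - task 5 (Train): parent_id=3 -> Design
  - task 6 (Setup): parent_id=2 -> Test

SQL:
SELECT a.name AS item, b.name AS parent
FROM tasks a
LEFT JOIN tasks b ON a.parent_id = b.id

Result:
item     | parent  
---------+---------
Optimize | NULL    
Test     | Optimize
Design   | Optimize
Document | Design  
Train    | Design  
Setup    | Test    


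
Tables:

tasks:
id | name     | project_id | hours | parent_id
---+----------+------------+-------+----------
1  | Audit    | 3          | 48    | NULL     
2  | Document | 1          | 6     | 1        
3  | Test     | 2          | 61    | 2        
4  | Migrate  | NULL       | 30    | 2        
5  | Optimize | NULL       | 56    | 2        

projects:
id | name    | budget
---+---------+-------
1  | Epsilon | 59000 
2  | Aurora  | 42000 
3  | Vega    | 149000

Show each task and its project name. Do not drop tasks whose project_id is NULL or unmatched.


LEFT JOIN keeps every row from tasks (the left table); where project_id has no match in projects, the project columns become NULL. Walk through each task:
  - task 1 (Audit): project_id=3 -> matches Vega
  - task 2 (Document): project_id=1 -> matches Epsilon
  - task 3 (Test): project_id=2 -> matches Aurora
  - task 4 (Migrate): project_id=NULL, no match -> kept with NULL
  - task 5 (Optimize): project_id=NULL, no match -> kept with NULL
All 5 rows appear; 2 have NULL project.

SQL:
SELECT a.name, b.name AS project
FROM tasks a
LEFT JOIN projects b ON a.project_id = b.id

Result:
name     | project
---------+--------
Audit    | Vega   
Document | Epsilon
Test     | Aurora 
Migrate  | NULL   
Optimize | NULL   


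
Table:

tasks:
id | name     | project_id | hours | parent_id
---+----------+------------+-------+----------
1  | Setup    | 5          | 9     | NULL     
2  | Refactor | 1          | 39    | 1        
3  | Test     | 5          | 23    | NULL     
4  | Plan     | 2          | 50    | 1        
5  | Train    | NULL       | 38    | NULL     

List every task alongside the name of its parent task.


This is a self-join: tasks is joined to a second copy of itself, matching each row's parent_id to another row's id. Use LEFT JOIN so rows with parent_id=NULL are kept.
  - task 1 (Setup): parent_id=NULL -> NULL
  - task 2 (Refactor): parent_id=1 -> Setup
  - task 3 (Test): parent_id=NULL -> NULL
  - task 4 (Plan): parent_id=1 -> Setup
  - task 5 (Train): parent_id=NULL -> NULL

SQL:
SELECT a.name AS item, b.name AS parent
FROM tasks a
LEFT JOIN tasks b ON a.parent_id = b.id

Result:
item     | parent
---------+-------
Setup    | NULL  
Refactor | Setup 
Test     | NULL  
Plan     | Setup 
Train    | NULL  


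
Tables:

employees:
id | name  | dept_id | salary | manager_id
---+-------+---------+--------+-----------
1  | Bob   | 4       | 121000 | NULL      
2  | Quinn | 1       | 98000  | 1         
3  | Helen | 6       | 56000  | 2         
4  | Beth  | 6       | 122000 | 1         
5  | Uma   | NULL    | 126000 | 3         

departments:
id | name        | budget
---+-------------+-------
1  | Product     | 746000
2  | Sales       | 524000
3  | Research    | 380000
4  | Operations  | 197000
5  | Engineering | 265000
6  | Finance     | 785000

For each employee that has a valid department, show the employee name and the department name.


INNER JOIN keeps only employees rows whose dept_id matches an id in departments. Walk through each employee:
  - employee 1 (Bob): dept_id=4 -> matches Operations
  - employee 2 (Quinn): dept_id=1 -> matches Product
  - employee 3 (Helen): dept_id=6 -> matches Finance
  - employee 4 (Beth): dept_id=6 -> matches Finance
  - employee 5 (Uma): dept_id=NULL, no match -> dropped
So 1 of 5 rows is dropped.

SQL:
SELECT a.name, b.name AS department
FROM employees a
INNER JOIN departments b ON a.dept_id = b.id

Result:
name  | department
------+-----------
Bob   | Operations
Quinn | Product   
Helen | Finance   
Beth  | Finance   


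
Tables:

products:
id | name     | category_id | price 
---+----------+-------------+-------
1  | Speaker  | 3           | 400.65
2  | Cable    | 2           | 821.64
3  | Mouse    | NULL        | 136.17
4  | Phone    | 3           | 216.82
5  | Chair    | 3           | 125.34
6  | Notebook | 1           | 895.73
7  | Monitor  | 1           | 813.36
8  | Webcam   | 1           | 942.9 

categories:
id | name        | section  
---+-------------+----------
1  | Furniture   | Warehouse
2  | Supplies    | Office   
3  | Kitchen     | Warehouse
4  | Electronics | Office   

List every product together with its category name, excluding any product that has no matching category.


INNER JOIN keeps only products rows whose category_id matches an id in categories. Walk through each product:
  - product 1 (Speaker): category_id=3 -> matches Kitchen
  - product 2 (Cable): category_id=2 -> matches Supplies
  - product 3 (Mouse): category_id=NULL, no match -> dropped
  - product 4 (Phone): category_id=3 -> matches Kitchen
  - product 5 (Chair): category_id=3 -> matches Kitchen
  - product 6 (Notebook): category_id=1 -> matches Furniture
  - product 7 (Monitor): category_id=1 -> matches Furniture
  - product 8 (Webcam): category_id=1 -> matches Furniture
So 1 of 8 rows is dropped.

SQL:
SELECT a.name, b.name AS category
FROM products a
INNER JOIN categories b ON a.category_id = b.id

Result:
name     | category 
---------+----------
Speaker  | Kitchen  
Cable    | Supplies 
Phone    | Kitchen  
Chair    | Kitchen  
Notebook | Furniture
Monitor  | Furniture
Webcam   | Furniture


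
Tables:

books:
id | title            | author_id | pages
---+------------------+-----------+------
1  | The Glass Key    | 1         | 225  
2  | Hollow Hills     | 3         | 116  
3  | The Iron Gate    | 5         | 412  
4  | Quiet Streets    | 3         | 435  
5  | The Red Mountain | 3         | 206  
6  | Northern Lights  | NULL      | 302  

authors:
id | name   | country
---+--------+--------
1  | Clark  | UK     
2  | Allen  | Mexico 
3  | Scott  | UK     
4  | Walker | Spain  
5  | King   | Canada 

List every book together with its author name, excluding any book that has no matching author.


INNER JOIN keeps only books rows whose author_id matches an id in authors. Walk through each book:
  - book 1 (The Glass Key): author_id=1 -> matches Clark
  - book 2 (Hollow Hills): author_id=3 -> matches Scott
  - book 3 (The Iron Gate): author_id=5 -> matches King
  - book 4 (Quiet Streets): author_id=3 -> matches Scott
  - book 5 (The Red Mountain): author_id=3 -> matches Scott
  - book 6 (Northern Lights): author_id=NULL, no match -> dropped
So 1 of 6 rows is dropped.

SQL:
SELECT a.title, b.name AS author
FROM books a
INNER JOIN authors b ON a.author_id = b.id

Result:
title            | author
-----------------+-------
The Glass Key    | Clark 
Hollow Hills     | Scott 
The Iron Gate    | King  
Quiet Streets    | Scott 
The Red Mountain | Scott 


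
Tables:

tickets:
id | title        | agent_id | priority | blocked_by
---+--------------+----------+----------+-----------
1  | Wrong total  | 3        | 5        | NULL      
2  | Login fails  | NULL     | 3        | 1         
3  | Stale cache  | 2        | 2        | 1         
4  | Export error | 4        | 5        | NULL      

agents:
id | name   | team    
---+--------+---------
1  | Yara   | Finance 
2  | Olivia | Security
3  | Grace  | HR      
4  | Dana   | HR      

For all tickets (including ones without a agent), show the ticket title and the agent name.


LEFT JOIN keeps every row from tickets (the left table); where agent_id has no match in agents, the agent columns become NULL. Walk through each ticket:
  - ticket 1 (Wrong total): agent_id=3 -> matches Grace
  - ticket 2 (Login fails): agent_id=NULL, no match -> kept with NULL
  - ticket 3 (Stale cache): agent_id=2 -> matches Olivia
  - ticket 4 (Export error): agent_id=4 -> matches Dana
All 4 rows appear; 1 has NULL agent.

SQL:
SELECT a.title, b.name AS agent
FROM tickets a
LEFT JOIN agents b ON a.agent_id = b.id

Result:
title        | agent 
-------------+-------
Wrong total  | Grace 
Login fails  | NULL  
Stale cache  | Olivia
Export error | Dana  


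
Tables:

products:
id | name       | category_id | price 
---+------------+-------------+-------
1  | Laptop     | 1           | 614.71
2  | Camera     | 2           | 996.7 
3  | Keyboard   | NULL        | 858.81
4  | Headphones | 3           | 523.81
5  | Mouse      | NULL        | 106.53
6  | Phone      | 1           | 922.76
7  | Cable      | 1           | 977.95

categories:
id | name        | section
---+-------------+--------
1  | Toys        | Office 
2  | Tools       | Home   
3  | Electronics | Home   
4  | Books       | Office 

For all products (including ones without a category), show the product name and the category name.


LEFT JOIN keeps every row from products (the left table); where category_id has no match in categories, the category columns become NULL. Walk through each product:
  - product 1 (Laptop): category_id=1 -> matches Toys
  - product 2 (Camera): category_id=2 -> matches Tools
  - product 3 (Keyboard): category_id=NULL, no match -> kept with NULL
  - product 4 (Headphones): category_id=3 -> matches Electronics
  - product 5 (Mouse): category_id=NULL, no match -> kept with NULL
  - product 6 (Phone): category_id=1 -> matches Toys
  - product 7 (Cable): category_id=1 -> matches Toys
All 7 rows appear; 2 have NULL category.

SQL:
SELECT a.name, b.name AS category
FROM products a
LEFT JOIN categories b ON a.category_id = b.id

Result:
name       | category   
-----------+------------
Laptop     | Toys       
Camera     | Tools      
Keyboard   | NULL       
Headphones | Electronics
Mouse      | NULL       
Phone      | Toys       
Cable      | Toys       


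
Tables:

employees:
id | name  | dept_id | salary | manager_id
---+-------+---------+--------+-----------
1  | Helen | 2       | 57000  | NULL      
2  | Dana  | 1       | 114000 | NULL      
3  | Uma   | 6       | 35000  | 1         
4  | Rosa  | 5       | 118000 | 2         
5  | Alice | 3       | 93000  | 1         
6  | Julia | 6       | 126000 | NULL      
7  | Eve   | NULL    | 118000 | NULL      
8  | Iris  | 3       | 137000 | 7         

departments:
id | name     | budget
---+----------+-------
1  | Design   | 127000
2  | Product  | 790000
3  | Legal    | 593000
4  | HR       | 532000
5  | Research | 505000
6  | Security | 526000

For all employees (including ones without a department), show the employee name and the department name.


LEFT JOIN keeps every row from employees (the left table); where dept_id has no match in departments, the department columns become NULL. Walk through each employee:
  - employee 1 (Helen): dept_id=2 -> matches Product
  - employee 2 (Dana): dept_id=1 -> matches Design
  - employee 3 (Uma): dept_id=6 -> matches Security
  - employee 4 (Rosa): dept_id=5 -> matches Research
  - employee 5 (Alice): dept_id=3 -> matches Legal
  - employee 6 (Julia): dept_id=6 -> matches Security
  - employee 7 (Eve): dept_id=NULL, no match -> kept with NULL
  - employee 8 (Iris): dept_id=3 -> matches Legal
All 8 rows appear; 1 has NULL department.

SQL:
SELECT a.name, b.name AS department
FROM employees a
LEFT JOIN departments b ON a.dept_id = b.id

Result:
name  | department
------+-----------
Helen | Product   
Dana  | Design    
Uma   | Security  
Rosa  | Research  
Alice | Legal     
Julia | Security  
Eve   | NULL      
Iris  | Legal     


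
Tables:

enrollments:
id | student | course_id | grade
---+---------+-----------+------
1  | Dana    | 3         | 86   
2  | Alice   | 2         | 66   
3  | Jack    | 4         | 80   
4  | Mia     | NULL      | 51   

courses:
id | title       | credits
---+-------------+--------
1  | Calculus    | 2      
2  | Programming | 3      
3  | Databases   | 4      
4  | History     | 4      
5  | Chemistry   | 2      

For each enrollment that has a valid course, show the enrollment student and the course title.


INNER JOIN keeps only enrollments rows whose course_id matches an id in courses. Walk through each enrollment:
  - enrollment 1 (Dana): course_id=3 -> matches Databases
  - enrollment 2 (Alice): course_id=2 -> matches Programming
  - enrollment 3 (Jack): course_id=4 -> matches History
  - enrollment 4 (Mia): course_id=NULL, no match -> dropped
So 1 of 4 rows is dropped.

SQL:
SELECT a.student, b.title AS course
FROM enrollments a
INNER JOIN courses b ON a.course_id = b.id

Result:
student | course     
--------+------------
Dana    | Databases  
Alice   | Programming
Jack    | History    


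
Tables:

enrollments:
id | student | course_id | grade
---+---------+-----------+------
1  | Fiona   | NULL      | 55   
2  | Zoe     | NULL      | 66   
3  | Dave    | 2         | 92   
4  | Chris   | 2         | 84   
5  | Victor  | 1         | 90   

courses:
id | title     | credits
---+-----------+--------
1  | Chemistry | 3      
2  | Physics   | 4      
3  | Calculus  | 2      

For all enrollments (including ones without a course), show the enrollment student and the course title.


LEFT JOIN keeps every row from enrollments (the left table); where course_id has no match in courses, the course columns become NULL. Walk through each enrollment:
  - enrollment 1 (Fiona): course_id=NULL, no match -> kept with NULL
  - enrollment 2 (Zoe): course_id=NULL, no match -> kept with NULL
  - enrollment 3 (Dave): course_id=2 -> matches Physics
  - enrollment 4 (Chris): course_id=2 -> matches Physics
  - enrollment 5 (Victor): course_id=1 -> matches Chemistry
All 5 rows appear; 2 have NULL course.

SQL:
SELECT a.student, b.title AS course
FROM enrollments a
LEFT JOIN courses b ON a.course_id = b.id

Result:
student | course   
--------+----------
Fiona   | NULL     
Zoe     | NULL     
Dave    | Physics  
Chris   | Physics  
Victor  | Chemistry


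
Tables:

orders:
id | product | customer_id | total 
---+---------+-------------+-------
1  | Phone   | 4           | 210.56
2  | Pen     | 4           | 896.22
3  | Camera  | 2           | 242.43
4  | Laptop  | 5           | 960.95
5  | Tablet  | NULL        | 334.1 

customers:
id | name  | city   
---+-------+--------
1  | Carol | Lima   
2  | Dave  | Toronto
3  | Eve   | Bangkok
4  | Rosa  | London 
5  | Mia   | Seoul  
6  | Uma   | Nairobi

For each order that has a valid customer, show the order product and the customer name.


INNER JOIN keeps only orders rows whose customer_id matches an id in customers. Walk through each order:
  - order 1 (Phone): customer_id=4 -> matches Rosa
  - order 2 (Pen): customer_id=4 -> matches Rosa
  - order 3 (Camera): customer_id=2 -> matches Dave
  - order 4 (Laptop): customer_id=5 -> matches Mia
  - order 5 (Tablet): customer_id=NULL, no match -> dropped
So 1 of 5 rows is dropped.

SQL:
SELECT a.product, b.name AS customer
FROM orders a
INNER JOIN customers b ON a.customer_id = b.id

Result:
product | customer
--------+---------
Phone   | Rosa    
Pen     | Rosa    
Camera  | Dave    
Laptop  | Mia     


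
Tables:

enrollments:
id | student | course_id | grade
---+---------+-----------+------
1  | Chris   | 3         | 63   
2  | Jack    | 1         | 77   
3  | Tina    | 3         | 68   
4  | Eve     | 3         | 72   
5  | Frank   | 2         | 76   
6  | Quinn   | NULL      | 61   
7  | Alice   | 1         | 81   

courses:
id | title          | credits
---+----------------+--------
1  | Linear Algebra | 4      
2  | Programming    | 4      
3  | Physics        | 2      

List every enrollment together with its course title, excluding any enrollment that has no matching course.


INNER JOIN keeps only enrollments rows whose course_id matches an id in courses. Walk through each enrollment:
  - enrollment 1 (Chris): course_id=3 -> matches Physics
  - enrollment 2 (Jack): course_id=1 -> matches Linear Algebra
  - enrollment 3 (Tina): course_id=3 -> matches Physics
  - enrollment 4 (Eve): course_id=3 -> matches Physics
  - enrollment 5 (Frank): course_id=2 -> matches Programming
  - enrollment 6 (Quinn): course_id=NULL, no match -> dropped
  - enrollment 7 (Alice): course_id=1 -> matches Linear Algebra
So 1 of 7 rows is dropped.

SQL:
SELECT a.student, b.title AS course
FROM enrollments a
INNER JOIN courses b ON a.course_id = b.id

Result:
student | course        
--------+---------------
Chris   | Physics       
Jack    | Linear Algebra
Tina    | Physics       
Eve     | Physics       
Frank   | Programming   
Alice   | Linear Algebra


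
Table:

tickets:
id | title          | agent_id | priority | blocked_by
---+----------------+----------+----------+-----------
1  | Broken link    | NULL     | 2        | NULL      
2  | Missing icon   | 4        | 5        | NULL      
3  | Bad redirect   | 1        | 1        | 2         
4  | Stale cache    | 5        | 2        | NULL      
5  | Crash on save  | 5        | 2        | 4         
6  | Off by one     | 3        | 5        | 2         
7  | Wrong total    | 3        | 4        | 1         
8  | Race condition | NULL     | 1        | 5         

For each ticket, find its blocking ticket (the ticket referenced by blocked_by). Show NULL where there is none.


This is a self-join: tickets is joined to a second copy of itself, matching each row's blocked_by to another row's id. Use LEFT JOIN so rows with blocked_by=NULL are kept.
  - ticket 1 (Broken link): blocked_by=NULL -> NULL
  - ticket 2 (Missing icon): blocked_by=NULL -> NULL
  - ticket 3 (Bad redirect): blocked_by=2 -> Missing icon
  - ticket 4 (Stale cache): blocked_by=NULL -> NULL
  - ticket 5 (Crash on save): blocked_by=4 -> Stale cache
  - ticket 6 (Off by one): blocked_by=2 -> Missing icon
  - ticket 7 (Wrong total): blocked_by=1 -> Broken link
  - ticket 8 (Race condition): blocked_by=5 -> Crash on save

SQL:
SELECT a.title AS item, b.title AS blocked_by
FROM tickets a
LEFT JOIN tickets b ON a.blocked_by = b.id

Result:
item           | blocked_by   
---------------+--------------
Broken link    | NULL         
Missing icon   | NULL         
Bad redirect   | Missing icon 
Stale cache    | NULL         
Crash on save  | Stale cache  
Off by one     | Missing icon 
Wrong total    | Broken link  
Race condition | Crash on save


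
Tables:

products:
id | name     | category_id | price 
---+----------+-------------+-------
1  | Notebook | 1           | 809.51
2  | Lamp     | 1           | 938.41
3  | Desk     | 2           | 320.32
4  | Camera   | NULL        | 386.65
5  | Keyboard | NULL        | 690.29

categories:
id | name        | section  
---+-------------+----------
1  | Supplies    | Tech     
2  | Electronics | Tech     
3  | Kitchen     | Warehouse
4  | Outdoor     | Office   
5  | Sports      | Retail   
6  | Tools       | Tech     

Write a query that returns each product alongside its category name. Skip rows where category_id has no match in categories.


INNER JOIN keeps only products rows whose category_id matches an id in categories. Walk through each product:
  - product 1 (Notebook): category_id=1 -> matches Supplies
  - product 2 (Lamp): category_id=1 -> matches Supplies
  - product 3 (Desk): category_id=2 -> matches Electronics
  - product 4 (Camera): category_id=NULL, no match -> dropped
  - product 5 (Keyboard): category_id=NULL, no match -> dropped
So 2 of 5 rows are dropped.

SQL:
SELECT a.name, b.name AS category
FROM products a
INNER JOIN categories b ON a.category_id = b.id

Result:
name     | category   
---------+------------
Notebook | Supplies   
Lamp     | Supplies   
Desk     | Electronics


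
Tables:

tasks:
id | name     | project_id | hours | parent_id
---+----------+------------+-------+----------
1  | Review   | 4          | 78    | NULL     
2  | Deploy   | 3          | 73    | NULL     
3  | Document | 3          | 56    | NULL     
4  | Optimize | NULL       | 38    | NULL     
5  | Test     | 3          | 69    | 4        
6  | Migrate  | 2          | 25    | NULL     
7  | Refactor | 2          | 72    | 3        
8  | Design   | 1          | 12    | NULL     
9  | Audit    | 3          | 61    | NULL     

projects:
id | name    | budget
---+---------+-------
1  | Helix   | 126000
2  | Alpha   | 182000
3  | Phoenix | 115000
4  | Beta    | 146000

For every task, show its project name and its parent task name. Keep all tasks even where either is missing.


Two LEFT JOINs from the same base table tasks: one to projects via project_id, one to tasks itself via parent_id. Both are LEFT so every task is preserved.
Match against projects:
  - task 1 (Review): project_id=4 -> matches Beta
  - task 2 (Deploy): project_id=3 -> matches Phoenix
  - task 3 (Document): project_id=3 -> matches Phoenix
  - task 4 (Optimize): project_id=NULL, no match -> kept with NULL
  - task 5 (Test): project_id=3 -> matches Phoenix
  - task 6 (Migrate): project_id=2 -> matches Alpha
  - task 7 (Refactor): project_id=2 -> matches Alpha
  - task 8 (Design): project_id=1 -> matches Helix
  - task 9 (Audit): project_id=3 -> matches Phoenix
Match against tasks (self):
  - task 1 (Review): parent_id=NULL -> NULL
  - task 2 (Deploy): parent_id=NULL -> NULL
  - task 3 (Document): parent_id=NULL -> NULL
  - task 4 (Optimize): parent_id=NULL -> NULL
  - task 5 (Test): parent_id=4 -> Optimize
  - task 6 (Migrate): parent_id=NULL -> NULL
  - task 7 (Refactor): parent_id=3 -> Document
  - task 8 (Design): parent_id=NULL -> NULL
  - task 9 (Audit): parent_id=NULL -> NULL

SQL:
SELECT a.name, b.name AS project, c.name AS parent
FROM tasks a
LEFT JOIN projects b ON a.project_id = b.id
LEFT JOIN tasks c ON a.parent_id = c.id

Result:
name     | project | parent  
---------+---------+---------
Review   | Beta    | NULL    
Deploy   | Phoenix | NULL    
Document | Phoenix | NULL    
Optimize | NULL    | NULL    
Test     | Phoenix | Optimize
Migrate  | Alpha   | NULL    
Refactor | Alpha   | Document
Design   | Helix   | NULL    
Audit    | Phoenix | NULL    


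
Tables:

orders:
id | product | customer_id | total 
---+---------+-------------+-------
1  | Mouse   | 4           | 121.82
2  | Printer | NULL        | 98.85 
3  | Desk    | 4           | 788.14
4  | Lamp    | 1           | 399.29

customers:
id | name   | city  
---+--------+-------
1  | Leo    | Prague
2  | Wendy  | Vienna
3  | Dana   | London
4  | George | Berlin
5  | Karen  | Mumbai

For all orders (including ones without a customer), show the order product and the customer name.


LEFT JOIN keeps every row from orders (the left table); where customer_id has no match in customers, the customer columns become NULL. Walk through each order:
  - order 1 (Mouse): customer_id=4 -> matches George
  - order 2 (Printer): customer_id=NULL, no match -> kept with NULL
  - order 3 (Desk): customer_id=4 -> matches George
  - order 4 (Lamp): customer_id=1 -> matches Leo
All 4 rows appear; 1 has NULL customer.

SQL:
SELECT a.product, b.name AS customer
FROM orders a
LEFT JOIN customers b ON a.customer_id = b.id

Result:
product | customer
--------+---------
Mouse   | George  
Printer | NULL    
Desk    | George  
Lamp    | Leo     


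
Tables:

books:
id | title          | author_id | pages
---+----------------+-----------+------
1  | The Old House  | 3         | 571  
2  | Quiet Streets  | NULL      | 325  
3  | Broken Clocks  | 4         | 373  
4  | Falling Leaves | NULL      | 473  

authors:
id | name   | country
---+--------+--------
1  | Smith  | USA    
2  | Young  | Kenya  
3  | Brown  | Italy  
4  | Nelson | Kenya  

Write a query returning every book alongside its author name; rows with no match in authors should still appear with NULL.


LEFT JOIN keeps every row from books (the left table); where author_id has no match in authors, the author columns become NULL. Walk through each book:
  - book 1 (The Old House): author_id=3 -> matches Brown
  - book 2 (Quiet Streets): author_id=NULL, no match -> kept with NULL
  - book 3 (Broken Clocks): author_id=4 -> matches Nelson
  - book 4 (Falling Leaves): author_id=NULL, no match -> kept with NULL
All 4 rows appear; 2 have NULL author.

SQL:
SELECT a.title, b.name AS author
FROM books a
LEFT JOIN authors b ON a.author_id = b.id

Result:
title          | author
---------------+-------
The Old House  | Brown 
Quiet Streets  | NULL  
Broken Clocks  | Nelson
Falling Leaves | NULL  


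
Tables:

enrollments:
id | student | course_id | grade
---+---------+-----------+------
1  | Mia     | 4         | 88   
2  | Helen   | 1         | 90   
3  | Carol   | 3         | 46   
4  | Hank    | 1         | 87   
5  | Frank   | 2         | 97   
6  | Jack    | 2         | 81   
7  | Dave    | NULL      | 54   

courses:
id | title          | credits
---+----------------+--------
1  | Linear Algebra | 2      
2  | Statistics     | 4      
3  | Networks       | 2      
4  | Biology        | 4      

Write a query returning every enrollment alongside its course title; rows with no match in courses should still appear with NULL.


LEFT JOIN keeps every row from enrollments (the left table); where course_id has no match in courses, the course columns become NULL. Walk through each enrollment:
  - enrollment 1 (Mia): course_id=4 -> matches Biology
  - enrollment 2 (Helen): course_id=1 -> matches Linear Algebra
  - enrollment 3 (Carol): course_id=3 -> matches Networks
  - enrollment 4 (Hank): course_id=1 -> matches Linear Algebra
  - enrollment 5 (Frank): course_id=2 -> matches Statistics
  - enrollment 6 (Jack): course_id=2 -> matches Statistics
  - enrollment 7 (Dave): course_id=NULL, no match -> kept with NULL
All 7 rows appear; 1 has NULL course.

SQL:
SELECT a.student, b.title AS course
FROM enrollments a
LEFT JOIN courses b ON a.course_id = b.id

Result:
student | course        
--------+---------------
Mia     | Biology       
Helen   | Linear Algebra
Carol   | Networks      
Hank    | Linear Algebra
Frank   | Statistics    
Jack    | Statistics    
Dave    | NULL          


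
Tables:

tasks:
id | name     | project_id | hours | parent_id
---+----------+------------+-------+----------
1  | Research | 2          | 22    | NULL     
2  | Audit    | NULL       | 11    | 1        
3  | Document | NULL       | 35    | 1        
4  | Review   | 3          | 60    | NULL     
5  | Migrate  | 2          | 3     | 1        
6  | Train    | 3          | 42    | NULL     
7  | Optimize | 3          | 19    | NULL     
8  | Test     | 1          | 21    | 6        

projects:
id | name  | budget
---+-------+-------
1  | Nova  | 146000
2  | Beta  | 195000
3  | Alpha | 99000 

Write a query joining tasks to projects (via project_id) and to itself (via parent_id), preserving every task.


Two LEFT JOINs from the same base table tasks: one to projects via project_id, one to tasks itself via parent_id. Both are LEFT so every task is preserved.
Match against projects:
  - task 1 (Research): project_id=2 -> matches Beta
  - task 2 (Audit): project_id=NULL, no match -> kept with NULL
  - task 3 (Document): project_id=NULL, no match -> kept with NULL
  - task 4 (Review): project_id=3 -> matches Alpha
  - task 5 (Migrate): project_id=2 -> matches Beta
  - task 6 (Train): project_id=3 -> matches Alpha
  - task 7 (Optimize): project_id=3 -> matches Alpha
  - task 8 (Test): project_id=1 -> matches Nova
Match against tasks (self):
  - task 1 (Research): parent_id=NULL -> NULL
  - task 2 (Audit): parent_id=1 -> Research
  - task 3 (Document): parent_id=1 -> Research
  - task 4 (Review): parent_id=NULL -> NULL
  - task 5 (Migrate): parent_id=1 -> Research
  - task 6 (Train): parent_id=NULL -> NULL
  - task 7 (Optimize): parent_id=NULL -> NULL
  - task 8 (Test): parent_id=6 -> Train

SQL:
SELECT a.name, b.name AS project, c.name AS parent
FROM tasks a
LEFT JOIN projects b ON a.project_id = b.id
LEFT JOIN tasks c ON a.parent_id = c.id

Result:
name     | project | parent  
---------+---------+---------
Research | Beta    | NULL    
Audit    | NULL    | Research
Document | NULL    | Research
Review   | Alpha   | NULL    
Migrate  | Beta    | Research
Train    | Alpha   | NULL    
Optimize | Alpha   | NULL    
Test     | Nova    | Train   


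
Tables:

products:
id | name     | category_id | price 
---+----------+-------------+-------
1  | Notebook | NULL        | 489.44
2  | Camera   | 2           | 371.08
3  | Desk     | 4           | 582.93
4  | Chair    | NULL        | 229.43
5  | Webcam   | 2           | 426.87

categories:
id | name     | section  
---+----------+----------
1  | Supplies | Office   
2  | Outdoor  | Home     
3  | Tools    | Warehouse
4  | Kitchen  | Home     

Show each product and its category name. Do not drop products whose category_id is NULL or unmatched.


LEFT JOIN keeps every row from products (the left table); where category_id has no match in categories, the category columns become NULL. Walk through each product:
  - product 1 (Notebook): category_id=NULL, no match -> kept with NULL
  - product 2 (Camera): category_id=2 -> matches Outdoor
  - product 3 (Desk): category_id=4 -> matches Kitchen
  - product 4 (Chair): category_id=NULL, no match -> kept with NULL
  - product 5 (Webcam): category_id=2 -> matches Outdoor
All 5 rows appear; 2 have NULL category.

SQL:
SELECT a.name, b.name AS category
FROM products a
LEFT JOIN categories b ON a.category_id = b.id

Result:
name     | category
---------+---------
Notebook | NULL    
Camera   | Outdoor 
Desk     | Kitchen 
Chair    | NULL    
Webcam   | Outdoor 


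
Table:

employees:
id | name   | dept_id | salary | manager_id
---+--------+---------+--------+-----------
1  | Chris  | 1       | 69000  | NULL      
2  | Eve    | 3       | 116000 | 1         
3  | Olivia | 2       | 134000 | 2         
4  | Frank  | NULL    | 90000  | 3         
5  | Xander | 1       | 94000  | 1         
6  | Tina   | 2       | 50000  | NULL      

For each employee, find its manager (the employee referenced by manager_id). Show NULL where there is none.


This is a self-join: employees is joined to a second copy of itself, matching each row's manager_id to another row's id. Use LEFT JOIN so rows with manager_id=NULL are kept.
  - employee 1 (Chris): manager_id=NULL -> NULL
  - employee 2 (Eve): manager_id=1 -> Chris
  - employee 3 (Olivia): manager_id=2 -> Eve
  - employee 4 (Frank): manager_id=3 -> Olivia
  - employee 5 (Xander): manager_id=1 -> Chris
  - employee 6 (Tina): manager_id=NULL -> NULL

SQL:
SELECT a.name AS item, b.name AS manager
FROM employees a
LEFT JOIN employees b ON a.manager_id = b.id

Result:
item   | manager
-------+--------
Chris  | NULL   
Eve    | Chris  
Olivia | Eve    
Frank  | Olivia 
Xander | Chris  
Tina   | NULL   


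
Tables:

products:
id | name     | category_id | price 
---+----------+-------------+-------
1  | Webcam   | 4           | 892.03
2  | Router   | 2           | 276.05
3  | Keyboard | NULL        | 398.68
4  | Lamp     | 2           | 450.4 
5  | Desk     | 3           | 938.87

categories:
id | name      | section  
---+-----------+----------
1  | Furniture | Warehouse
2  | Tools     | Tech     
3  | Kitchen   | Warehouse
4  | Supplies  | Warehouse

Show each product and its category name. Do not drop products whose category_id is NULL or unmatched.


LEFT JOIN keeps every row from products (the left table); where category_id has no match in categories, the category columns become NULL. Walk through each product:
  - product 1 (Webcam): category_id=4 -> matches Supplies
  - product 2 (Router): category_id=2 -> matches Tools
  - product 3 (Keyboard): category_id=NULL, no match -> kept with NULL
  - product 4 (Lamp): category_id=2 -> matches Tools
  - product 5 (Desk): category_id=3 -> matches Kitchen
All 5 rows appear; 1 has NULL category.

SQL:
SELECT a.name, b.name AS category
FROM products a
LEFT JOIN categories b ON a.category_id = b.id

Result:
name     | category
---------+---------
Webcam   | Supplies
Router   | Tools   
Keyboard | NULL    
Lamp     | Tools   
Desk     | Kitchen 


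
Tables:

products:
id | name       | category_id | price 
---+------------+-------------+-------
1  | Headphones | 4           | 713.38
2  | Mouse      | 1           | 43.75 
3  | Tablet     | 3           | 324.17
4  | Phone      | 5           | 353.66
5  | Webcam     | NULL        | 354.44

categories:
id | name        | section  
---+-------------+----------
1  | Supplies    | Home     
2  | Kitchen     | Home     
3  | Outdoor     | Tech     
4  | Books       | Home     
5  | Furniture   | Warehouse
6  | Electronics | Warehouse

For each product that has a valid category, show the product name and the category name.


INNER JOIN keeps only products rows whose category_id matches an id in categories. Walk through each product:
  - product 1 (Headphones): category_id=4 -> matches Books
  - product 2 (Mouse): category_id=1 -> matches Supplies
  - product 3 (Tablet): category_id=3 -> matches Outdoor
  - product 4 (Phone): category_id=5 -> matches Furniture
  - product 5 (Webcam): category_id=NULL, no match -> dropped
So 1 of 5 rows is dropped.

SQL:
SELECT a.name, b.name AS category
FROM products a
INNER JOIN categories b ON a.category_id = b.id

Result:
name       | category 
-----------+----------
Headphones | Books    
Mouse      | Supplies 
Tablet     | Outdoor  
Phone      | Furniture
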